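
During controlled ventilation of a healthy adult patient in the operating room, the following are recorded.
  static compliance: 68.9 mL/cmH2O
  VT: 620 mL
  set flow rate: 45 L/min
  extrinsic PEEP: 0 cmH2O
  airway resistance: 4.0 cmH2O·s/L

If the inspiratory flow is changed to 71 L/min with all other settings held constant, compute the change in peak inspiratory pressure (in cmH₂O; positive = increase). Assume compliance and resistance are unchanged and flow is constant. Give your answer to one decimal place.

Flow: 45 L/min ÷ 60 = 0.75 L/s.
New flow: 71 L/min ÷ 60 = 1.1833 L/s.
PIP = Vt/C + R·V̇ + PEEP (constant-flow equation of motion).
Only the resistive term changes: ΔPIP = R × ΔV̇ = 4.0 × (1.1833 − 0.75) = 4.0 × 0.4333 = 1.733 cmH2O.

1.7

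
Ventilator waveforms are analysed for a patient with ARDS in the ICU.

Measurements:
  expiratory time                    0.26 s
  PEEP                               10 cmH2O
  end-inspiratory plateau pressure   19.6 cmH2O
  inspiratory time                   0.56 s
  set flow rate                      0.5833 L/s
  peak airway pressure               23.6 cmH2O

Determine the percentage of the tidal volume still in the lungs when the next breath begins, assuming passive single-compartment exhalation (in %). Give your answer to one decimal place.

Vt = flow × Ti = 0.5833 L/s × 0.56 s × 1000 mL/L = 326.65 mL.
R = (PIP − Pplat)/V̇ = (23.6 − 19.6) / 0.5833 = 4.0/0.5833 = 6.858 cmH2O·s/L.
C = Vt/(Pplat − PEEP) = 326.65 / (19.6 − 10) = 326.65/9.6 = 34.026 mL/cmH2O.
τ = R × C = 6.858 × 0.03403 L/cmH2O = 0.2334 s.
Fraction remaining at end-expiration = e^(−Te/τ) = e^(−0.26/0.2334) = 0.3283 → 32.83%.

32.8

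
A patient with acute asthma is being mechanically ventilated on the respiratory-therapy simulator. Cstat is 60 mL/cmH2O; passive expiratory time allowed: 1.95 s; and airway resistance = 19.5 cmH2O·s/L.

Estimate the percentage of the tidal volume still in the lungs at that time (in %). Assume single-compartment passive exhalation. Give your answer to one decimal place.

18.9

τ = R × C = 19.5 × 60 mL/cmH2O = 19.5 × 0.060 L/cmH2O = 1.17 s.
Passive exhalation: V(t)/V₀ = e^(−t/τ) = e^(−1.95/1.17) = 0.1889.
Fraction remaining = 0.1889 → 18.89%.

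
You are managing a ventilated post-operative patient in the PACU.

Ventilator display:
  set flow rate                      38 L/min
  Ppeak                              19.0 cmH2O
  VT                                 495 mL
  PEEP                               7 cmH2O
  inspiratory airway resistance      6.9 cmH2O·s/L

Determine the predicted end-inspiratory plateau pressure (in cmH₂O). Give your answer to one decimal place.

Flow: 38 L/min ÷ 60 = 0.6333 L/s.
Pplat = PIP − Raw × flow = 19.0 − 6.9 × 0.6333 = 19.0 − 4.37 = 14.63 cmH2O.

14.6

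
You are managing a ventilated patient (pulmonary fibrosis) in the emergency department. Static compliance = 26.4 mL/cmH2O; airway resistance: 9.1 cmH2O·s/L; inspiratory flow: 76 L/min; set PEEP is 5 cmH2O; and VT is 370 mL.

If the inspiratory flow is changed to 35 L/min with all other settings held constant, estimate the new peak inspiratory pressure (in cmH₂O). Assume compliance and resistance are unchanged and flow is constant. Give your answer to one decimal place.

Flow: 76 L/min ÷ 60 = 1.2667 L/s.
New flow: 35 L/min ÷ 60 = 0.5833 L/s.
PIP = Vt/C + R·V̇ + PEEP (constant-flow equation of motion).
Only the resistive term changes: ΔPIP = R × ΔV̇ = 9.1 × (0.5833 − 1.2667) = 9.1 × -0.6834 = -6.219 cmH2O.
Original PIP = 370/26.4 + 9.1×1.2667 + 5 = 30.542 cmH2O; new PIP = 30.542 + (-6.219) = 24.323 cmH2O.

24.3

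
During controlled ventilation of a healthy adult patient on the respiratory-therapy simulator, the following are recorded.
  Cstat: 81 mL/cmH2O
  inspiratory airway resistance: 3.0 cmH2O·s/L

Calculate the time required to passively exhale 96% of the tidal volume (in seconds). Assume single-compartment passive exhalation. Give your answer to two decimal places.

0.78

τ = R × C = 3.0 × 81 mL/cmH2O = 3.0 × 0.081 L/cmH2O = 0.243 s.
Exhaled fraction f = 1 − e^(−t/τ) → t = −τ·ln(1 − f) = −0.243·ln(0.04) = 0.7822 s.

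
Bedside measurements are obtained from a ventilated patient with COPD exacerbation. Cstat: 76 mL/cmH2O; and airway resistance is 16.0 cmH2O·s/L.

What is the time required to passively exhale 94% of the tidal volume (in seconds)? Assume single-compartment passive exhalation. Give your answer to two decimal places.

3.42

τ = R × C = 16.0 × 76 mL/cmH2O = 16.0 × 0.076 L/cmH2O = 1.216 s.
Exhaled fraction f = 1 − e^(−t/τ) → t = −τ·ln(1 − f) = −1.216·ln(0.06) = 3.421 s.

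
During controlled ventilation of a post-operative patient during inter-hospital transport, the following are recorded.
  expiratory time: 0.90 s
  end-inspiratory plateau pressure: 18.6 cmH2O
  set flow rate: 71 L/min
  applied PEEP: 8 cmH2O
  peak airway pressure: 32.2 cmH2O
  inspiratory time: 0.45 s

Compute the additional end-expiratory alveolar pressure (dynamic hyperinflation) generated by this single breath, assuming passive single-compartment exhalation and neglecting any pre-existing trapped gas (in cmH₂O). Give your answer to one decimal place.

Flow: 71 L/min ÷ 60 = 1.1833 L/s.
Vt = flow × Ti = 1.1833 L/s × 0.45 s × 1000 mL/L = 532.49 mL.
R = (PIP − Pplat)/V̇ = (32.2 − 18.6) / 1.1833 = 13.6/1.1833 = 11.493 cmH2O·s/L.
C = Vt/(Pplat − PEEP) = 532.49 / (18.6 − 8) = 532.49/10.6 = 50.235 mL/cmH2O.
τ = R × C = 11.493 × 0.05024 L/cmH2O = 0.5774 s.
Fraction remaining = e^(−Te/τ) = e^(−0.90/0.5774) = 0.2104; trapped volume = 532.49 × 0.2104 = 112.04 mL.
Additional alveolar pressure from trapping ≈ V_trapped / C = 112.04 / 50.235 = 2.23 cmH2O.

2.2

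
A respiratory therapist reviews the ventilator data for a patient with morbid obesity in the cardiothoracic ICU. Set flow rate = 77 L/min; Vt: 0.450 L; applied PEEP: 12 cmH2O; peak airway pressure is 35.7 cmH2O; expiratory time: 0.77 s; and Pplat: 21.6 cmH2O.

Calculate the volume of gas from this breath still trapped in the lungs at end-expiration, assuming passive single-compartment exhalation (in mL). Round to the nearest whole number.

101

Flow: 77 L/min ÷ 60 = 1.2833 L/s.
R = (PIP − Pplat)/V̇ = (35.7 − 21.6) / 1.2833 = 14.1/1.2833 = 10.987 cmH2O·s/L.
C = Vt/(Pplat − PEEP) = 450.0 / (21.6 − 12) = 450.0/9.6 = 46.875 mL/cmH2O.
τ = R × C = 10.987 × 0.04688 L/cmH2O = 0.5151 s.
Fraction remaining = e^(−Te/τ) = e^(−0.77/0.5151) = 0.2243.
Trapped volume = 450.0 × 0.2243 = 100.94 mL.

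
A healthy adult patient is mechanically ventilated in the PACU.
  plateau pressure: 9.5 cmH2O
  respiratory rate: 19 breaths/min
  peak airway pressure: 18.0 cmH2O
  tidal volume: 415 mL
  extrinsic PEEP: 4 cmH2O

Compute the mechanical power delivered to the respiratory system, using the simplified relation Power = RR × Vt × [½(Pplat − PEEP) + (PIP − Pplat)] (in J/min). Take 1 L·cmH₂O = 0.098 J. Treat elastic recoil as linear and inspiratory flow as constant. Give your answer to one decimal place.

Per-breath work = Vt × [½(Pplat−PEEP) + (PIP−Pplat)] = 0.415 × [0.5×5.5 + 8.5] = 0.415 × 11.25 = 4.669 L·cmH2O.
Power = 19 × 4.669 = 88.711 L·cmH2O/min.
× 0.098 J/(L·cmH2O) → 8.694 J/min.

8.7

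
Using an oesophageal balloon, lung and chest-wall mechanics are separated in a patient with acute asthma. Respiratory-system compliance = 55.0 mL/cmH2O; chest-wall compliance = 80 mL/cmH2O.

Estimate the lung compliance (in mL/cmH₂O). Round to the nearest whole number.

1/CL = 1/Crs − 1/Ccw.
1/CL = 1/55.0 − 1/80 = 0.005682.
CL = 175.99 mL/cmH2O.

176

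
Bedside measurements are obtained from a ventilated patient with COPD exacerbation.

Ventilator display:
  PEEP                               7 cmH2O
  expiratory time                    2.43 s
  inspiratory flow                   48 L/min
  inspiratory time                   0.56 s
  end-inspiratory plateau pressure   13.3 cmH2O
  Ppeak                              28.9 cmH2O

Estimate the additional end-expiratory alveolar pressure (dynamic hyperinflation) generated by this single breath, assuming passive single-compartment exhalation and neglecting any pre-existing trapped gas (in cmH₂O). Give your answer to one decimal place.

Flow: 48 L/min ÷ 60 = 0.8 L/s.
Vt = flow × Ti = 0.8 L/s × 0.56 s × 1000 mL/L = 448.0 mL.
R = (PIP − Pplat)/V̇ = (28.9 − 13.3) / 0.8 = 15.6/0.8 = 19.5 cmH2O·s/L.
C = Vt/(Pplat − PEEP) = 448.0 / (13.3 − 7) = 448.0/6.3 = 71.111 mL/cmH2O.
τ = R × C = 19.5 × 0.07111 L/cmH2O = 1.387 s.
Fraction remaining = e^(−Te/τ) = e^(−2.43/1.387) = 0.1734; trapped volume = 448.0 × 0.1734 = 77.683 mL.
Additional alveolar pressure from trapping ≈ V_trapped / C = 77.683 / 71.111 = 1.092 cmH2O.

1.1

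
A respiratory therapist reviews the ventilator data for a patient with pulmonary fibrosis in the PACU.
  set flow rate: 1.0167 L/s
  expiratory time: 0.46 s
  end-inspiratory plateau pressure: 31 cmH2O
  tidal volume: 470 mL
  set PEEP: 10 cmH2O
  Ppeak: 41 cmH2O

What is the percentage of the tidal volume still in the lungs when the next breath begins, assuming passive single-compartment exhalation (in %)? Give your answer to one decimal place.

12.4

R = (PIP − Pplat)/V̇ = (41 − 31) / 1.0167 = 10.0/1.0167 = 9.836 cmH2O·s/L.
C = Vt/(Pplat − PEEP) = 470.0 / (31 − 10) = 470.0/21.0 = 22.381 mL/cmH2O.
τ = R × C = 9.836 × 0.02238 L/cmH2O = 0.2201 s.
Fraction remaining at end-expiration = e^(−Te/τ) = e^(−0.46/0.2201) = 0.1237 → 12.37%.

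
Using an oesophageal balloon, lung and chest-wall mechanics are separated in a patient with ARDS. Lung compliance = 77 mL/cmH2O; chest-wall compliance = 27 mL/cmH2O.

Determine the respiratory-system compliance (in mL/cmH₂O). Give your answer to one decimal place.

20.0

Lung and chest wall are elastances in series: 1/Crs = 1/CL + 1/Ccw.
1/Crs = 1/77 + 1/27 = 0.05002.
Crs = 19.992 mL/cmH2O.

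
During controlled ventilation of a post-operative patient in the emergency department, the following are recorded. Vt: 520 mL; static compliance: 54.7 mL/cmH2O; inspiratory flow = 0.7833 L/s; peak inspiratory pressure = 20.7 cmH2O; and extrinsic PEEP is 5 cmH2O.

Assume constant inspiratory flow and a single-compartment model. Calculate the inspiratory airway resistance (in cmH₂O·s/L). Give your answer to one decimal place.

Equation of motion (constant flow): PIP = Vt/C + R·V̇ + PEEP.
R·V̇ = PIP − Vt/C − PEEP = 20.7 − 520/54.7 − 5 = 20.7 − 9.506 − 5 = 6.194 cmH2O.
R = 6.194 / 0.7833 = 7.908 cmH2O·s/L.

7.9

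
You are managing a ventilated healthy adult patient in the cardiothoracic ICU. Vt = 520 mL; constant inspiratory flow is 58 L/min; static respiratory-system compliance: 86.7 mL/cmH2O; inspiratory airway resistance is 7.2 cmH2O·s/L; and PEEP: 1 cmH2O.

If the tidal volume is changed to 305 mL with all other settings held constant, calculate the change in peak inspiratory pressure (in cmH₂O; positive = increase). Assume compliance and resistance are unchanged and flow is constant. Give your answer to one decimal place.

PIP = Vt/C + R·V̇ + PEEP (constant-flow equation of motion).
Only the elastic term changes: ΔPIP = ΔVt / C = (305 − 520) / 86.7 = -2.48 cmH2O.

-2.5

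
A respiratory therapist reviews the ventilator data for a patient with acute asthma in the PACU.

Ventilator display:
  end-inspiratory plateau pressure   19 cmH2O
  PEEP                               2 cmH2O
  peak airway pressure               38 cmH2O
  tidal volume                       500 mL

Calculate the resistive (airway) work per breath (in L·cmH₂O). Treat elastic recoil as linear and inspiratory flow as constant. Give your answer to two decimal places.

9.50

With constant inspiratory flow the resistive pressure is constant at PIP − Pplat = 38 − 19 = 19.0 cmH2O, so resistive work = 19.0 × 0.500 = 9.5 L·cmH2O.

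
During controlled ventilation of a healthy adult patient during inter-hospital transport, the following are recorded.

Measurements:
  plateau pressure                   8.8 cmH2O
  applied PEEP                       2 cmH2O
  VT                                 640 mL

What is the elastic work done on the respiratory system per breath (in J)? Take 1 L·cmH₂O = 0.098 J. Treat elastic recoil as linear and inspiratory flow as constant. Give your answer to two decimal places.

0.21

Elastic work ≈ ½ × (Pplat − PEEP) × Vt = 0.5 × (8.8 − 2) × 0.640 L = 0.5 × 6.8 × 0.640 = 2.176 L·cmH2O.
× 0.098 J/(L·cmH2O) → 0.2132 J.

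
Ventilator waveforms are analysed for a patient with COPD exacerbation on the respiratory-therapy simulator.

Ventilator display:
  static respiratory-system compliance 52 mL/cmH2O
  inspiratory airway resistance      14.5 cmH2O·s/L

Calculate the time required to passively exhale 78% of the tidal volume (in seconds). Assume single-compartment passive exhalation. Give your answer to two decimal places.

1.14

τ = R × C = 14.5 × 52 mL/cmH2O = 14.5 × 0.052 L/cmH2O = 0.754 s.
Exhaled fraction f = 1 − e^(−t/τ) → t = −τ·ln(1 − f) = −0.754·ln(0.22) = 1.142 s.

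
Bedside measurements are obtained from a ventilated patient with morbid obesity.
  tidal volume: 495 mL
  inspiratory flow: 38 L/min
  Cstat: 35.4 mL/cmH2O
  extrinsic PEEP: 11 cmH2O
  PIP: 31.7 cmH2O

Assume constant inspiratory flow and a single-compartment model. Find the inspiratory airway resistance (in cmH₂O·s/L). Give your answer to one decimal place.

10.6

Flow: 38 L/min ÷ 60 = 0.6333 L/s.
Equation of motion (constant flow): PIP = Vt/C + R·V̇ + PEEP.
R·V̇ = PIP − Vt/C − PEEP = 31.7 − 495/35.4 − 11 = 31.7 − 13.983 − 11 = 6.717 cmH2O.
R = 6.717 / 0.6333 = 10.606 cmH2O·s/L.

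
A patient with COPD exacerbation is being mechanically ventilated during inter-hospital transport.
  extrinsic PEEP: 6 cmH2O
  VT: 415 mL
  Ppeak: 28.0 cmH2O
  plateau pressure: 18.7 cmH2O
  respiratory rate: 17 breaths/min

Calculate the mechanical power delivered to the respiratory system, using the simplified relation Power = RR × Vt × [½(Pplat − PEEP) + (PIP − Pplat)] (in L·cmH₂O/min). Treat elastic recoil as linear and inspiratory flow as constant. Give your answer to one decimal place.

110.4

Per-breath work = Vt × [½(Pplat−PEEP) + (PIP−Pplat)] = 0.415 × [0.5×12.7 + 9.3] = 0.415 × 15.65 = 6.495 L·cmH2O.
Power = 17 × 6.495 = 110.42 L·cmH2O/min.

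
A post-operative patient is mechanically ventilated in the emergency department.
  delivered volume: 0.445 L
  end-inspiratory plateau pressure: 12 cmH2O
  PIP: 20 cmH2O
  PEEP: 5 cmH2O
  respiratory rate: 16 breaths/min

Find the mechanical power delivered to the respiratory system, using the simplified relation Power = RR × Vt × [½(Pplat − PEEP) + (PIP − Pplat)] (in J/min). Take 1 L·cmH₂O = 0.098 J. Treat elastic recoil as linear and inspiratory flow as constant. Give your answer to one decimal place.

Per-breath work = Vt × [½(Pplat−PEEP) + (PIP−Pplat)] = 0.445 × [0.5×7.0 + 8.0] = 0.445 × 11.5 = 5.118 L·cmH2O.
Power = 16 × 5.118 = 81.888 L·cmH2O/min.
× 0.098 J/(L·cmH2O) → 8.025 J/min.

8.0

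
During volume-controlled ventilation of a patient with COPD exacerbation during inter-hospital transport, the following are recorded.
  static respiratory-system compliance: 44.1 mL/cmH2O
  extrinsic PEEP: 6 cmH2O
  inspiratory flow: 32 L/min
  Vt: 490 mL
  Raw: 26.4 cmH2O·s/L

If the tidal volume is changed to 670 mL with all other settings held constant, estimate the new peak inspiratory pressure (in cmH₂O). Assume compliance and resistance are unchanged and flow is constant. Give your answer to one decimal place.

35.3

Flow: 32 L/min ÷ 60 = 0.5333 L/s.
PIP = Vt/C + R·V̇ + PEEP (constant-flow equation of motion).
Only the elastic term changes: ΔPIP = ΔVt / C = (670 − 490) / 44.1 = 4.082 cmH2O.
Original PIP = 490/44.1 + 26.4×0.5333 + 6 = 31.19 cmH2O; new PIP = 31.19 + (4.082) = 35.272 cmH2O.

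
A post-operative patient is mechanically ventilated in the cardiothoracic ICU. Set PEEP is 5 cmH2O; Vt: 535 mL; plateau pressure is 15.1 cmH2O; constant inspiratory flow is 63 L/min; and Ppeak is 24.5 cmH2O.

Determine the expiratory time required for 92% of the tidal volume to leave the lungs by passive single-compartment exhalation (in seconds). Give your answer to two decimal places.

Flow: 63 L/min ÷ 60 = 1.05 L/s.
R = (PIP − Pplat)/V̇ = (24.5 − 15.1) / 1.05 = 9.4/1.05 = 8.952 cmH2O·s/L.
C = Vt/(Pplat − PEEP) = 535.0 / (15.1 − 5) = 535.0/10.1 = 52.97 mL/cmH2O.
τ = R × C = 8.952 × 0.05297 L/cmH2O = 0.4742 s.
t = −τ·ln(1 − 0.92) = −0.4742·ln(0.08) = 1.198 s.

1.20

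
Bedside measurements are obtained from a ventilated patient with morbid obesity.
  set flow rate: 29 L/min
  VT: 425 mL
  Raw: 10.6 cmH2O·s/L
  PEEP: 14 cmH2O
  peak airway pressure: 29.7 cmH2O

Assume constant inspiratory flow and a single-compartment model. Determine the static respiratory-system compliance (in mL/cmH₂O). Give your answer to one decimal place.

Flow: 29 L/min ÷ 60 = 0.4833 L/s.
Equation of motion (constant flow): PIP = Vt/C + R·V̇ + PEEP.
Vt/C = PIP − R·V̇ − PEEP = 29.7 − 10.6×0.4833 − 14 = 29.7 − 5.123 − 14 = 10.577 cmH2O.
C = Vt / 10.577 = 425 / 10.577 = 40.182 mL/cmH2O.

40.2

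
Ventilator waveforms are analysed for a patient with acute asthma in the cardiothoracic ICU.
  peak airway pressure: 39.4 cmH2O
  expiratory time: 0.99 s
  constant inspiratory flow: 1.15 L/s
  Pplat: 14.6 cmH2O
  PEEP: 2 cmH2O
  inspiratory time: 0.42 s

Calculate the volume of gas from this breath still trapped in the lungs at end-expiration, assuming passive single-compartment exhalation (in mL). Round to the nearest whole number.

146

Vt = flow × Ti = 1.15 L/s × 0.42 s × 1000 mL/L = 483.0 mL.
R = (PIP − Pplat)/V̇ = (39.4 − 14.6) / 1.15 = 24.8/1.15 = 21.565 cmH2O·s/L.
C = Vt/(Pplat − PEEP) = 483.0 / (14.6 − 2) = 483.0/12.6 = 38.333 mL/cmH2O.
τ = R × C = 21.565 × 0.03833 L/cmH2O = 0.8266 s.
Fraction remaining = e^(−Te/τ) = e^(−0.99/0.8266) = 0.3019.
Trapped volume = 483.0 × 0.3019 = 145.82 mL.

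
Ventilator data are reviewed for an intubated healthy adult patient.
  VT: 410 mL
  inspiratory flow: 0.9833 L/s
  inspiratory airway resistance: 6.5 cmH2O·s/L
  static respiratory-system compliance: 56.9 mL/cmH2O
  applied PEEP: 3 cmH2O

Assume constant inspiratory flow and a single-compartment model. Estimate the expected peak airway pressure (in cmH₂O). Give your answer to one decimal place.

Equation of motion (constant flow): PIP = Vt/C + R·V̇ + PEEP.
PIP = 410/56.9 + 6.5×0.9833 + 3 = 7.206 + 6.391 + 3 = 16.597 cmH2O.

16.6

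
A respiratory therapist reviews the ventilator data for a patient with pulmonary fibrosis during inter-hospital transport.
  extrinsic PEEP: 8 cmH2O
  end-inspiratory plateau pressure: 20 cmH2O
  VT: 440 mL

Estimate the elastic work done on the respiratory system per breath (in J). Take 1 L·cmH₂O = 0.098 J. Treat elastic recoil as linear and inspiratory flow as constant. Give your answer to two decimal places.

0.26

Elastic work ≈ ½ × (Pplat − PEEP) × Vt = 0.5 × (20 − 8) × 0.440 L = 0.5 × 12.0 × 0.440 = 2.64 L·cmH2O.
× 0.098 J/(L·cmH2O) → 0.2587 J.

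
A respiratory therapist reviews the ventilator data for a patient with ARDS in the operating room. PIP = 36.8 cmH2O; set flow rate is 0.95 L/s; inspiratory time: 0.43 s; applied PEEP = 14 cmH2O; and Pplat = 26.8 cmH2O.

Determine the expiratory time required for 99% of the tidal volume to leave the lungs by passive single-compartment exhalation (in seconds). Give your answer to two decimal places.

1.55

Vt = flow × Ti = 0.95 L/s × 0.43 s × 1000 mL/L = 408.5 mL.
R = (PIP − Pplat)/V̇ = (36.8 − 26.8) / 0.95 = 10.0/0.95 = 10.526 cmH2O·s/L.
C = Vt/(Pplat − PEEP) = 408.5 / (26.8 − 14) = 408.5/12.8 = 31.914 mL/cmH2O.
τ = R × C = 10.526 × 0.03191 L/cmH2O = 0.3359 s.
t = −τ·ln(1 − 0.99) = −0.3359·ln(0.01) = 1.547 s.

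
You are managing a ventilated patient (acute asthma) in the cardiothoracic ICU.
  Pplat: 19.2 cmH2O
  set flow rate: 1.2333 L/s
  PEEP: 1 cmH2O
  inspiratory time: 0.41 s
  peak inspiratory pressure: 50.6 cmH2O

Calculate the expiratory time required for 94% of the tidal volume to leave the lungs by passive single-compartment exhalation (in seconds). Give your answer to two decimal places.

Vt = flow × Ti = 1.2333 L/s × 0.41 s × 1000 mL/L = 505.65 mL.
R = (PIP − Pplat)/V̇ = (50.6 − 19.2) / 1.2333 = 31.4/1.2333 = 25.46 cmH2O·s/L.
C = Vt/(Pplat − PEEP) = 505.65 / (19.2 − 1) = 505.65/18.2 = 27.783 mL/cmH2O.
τ = R × C = 25.46 × 0.02778 L/cmH2O = 0.7073 s.
t = −τ·ln(1 − 0.94) = −0.7073·ln(0.06) = 1.99 s.

1.99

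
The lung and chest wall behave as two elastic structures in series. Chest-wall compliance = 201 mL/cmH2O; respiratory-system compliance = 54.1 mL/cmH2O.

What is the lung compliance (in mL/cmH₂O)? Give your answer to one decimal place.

74.0

1/CL = 1/Crs − 1/Ccw.
1/CL = 1/54.1 − 1/201 = 0.01351.
CL = 74.019 mL/cmH2O.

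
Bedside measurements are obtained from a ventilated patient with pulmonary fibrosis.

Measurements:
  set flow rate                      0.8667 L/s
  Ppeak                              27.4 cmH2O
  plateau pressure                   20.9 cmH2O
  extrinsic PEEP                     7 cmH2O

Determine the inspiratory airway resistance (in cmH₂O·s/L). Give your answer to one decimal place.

Raw = (PIP − Pplat) / flow = (27.4 − 20.9) / 0.8667 = 6.5 / 0.8667 = 7.5 cmH2O·s/L.

7.5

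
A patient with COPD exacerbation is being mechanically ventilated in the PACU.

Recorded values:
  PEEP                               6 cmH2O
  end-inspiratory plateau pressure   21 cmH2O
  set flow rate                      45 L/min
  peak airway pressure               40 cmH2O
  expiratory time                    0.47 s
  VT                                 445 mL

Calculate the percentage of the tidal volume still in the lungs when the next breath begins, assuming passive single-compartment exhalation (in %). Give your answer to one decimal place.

Flow: 45 L/min ÷ 60 = 0.75 L/s.
R = (PIP − Pplat)/V̇ = (40 − 21) / 0.75 = 19.0/0.75 = 25.333 cmH2O·s/L.
C = Vt/(Pplat − PEEP) = 445.0 / (21 − 6) = 445.0/15.0 = 29.667 mL/cmH2O.
τ = R × C = 25.333 × 0.02967 L/cmH2O = 0.7516 s.
Fraction remaining at end-expiration = e^(−Te/τ) = e^(−0.47/0.7516) = 0.5351 → 53.51%.

53.5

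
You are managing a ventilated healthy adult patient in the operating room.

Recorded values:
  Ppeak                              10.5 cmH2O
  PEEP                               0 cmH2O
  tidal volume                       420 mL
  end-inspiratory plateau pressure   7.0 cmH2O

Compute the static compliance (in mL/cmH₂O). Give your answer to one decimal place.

60.0

Cstat = Vt / (Pplat − PEEP) = 420 / (7.0 − 0) = 420 / 7.0 = 60.0 mL/cmH2O.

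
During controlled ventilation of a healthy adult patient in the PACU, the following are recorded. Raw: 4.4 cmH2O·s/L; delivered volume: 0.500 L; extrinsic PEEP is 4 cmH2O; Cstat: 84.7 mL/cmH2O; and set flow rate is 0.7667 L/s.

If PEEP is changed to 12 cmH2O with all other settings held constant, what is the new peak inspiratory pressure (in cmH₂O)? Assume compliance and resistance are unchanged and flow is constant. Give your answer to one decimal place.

21.3

PIP = Vt/C + R·V̇ + PEEP (constant-flow equation of motion).
Only the baseline term changes: ΔPIP = ΔPEEP = 12 − 4 = 8.0 cmH2O.
Original PIP = 500/84.7 + 4.4×0.7667 + 4 = 13.277 cmH2O; new PIP = 13.277 + (8.0) = 21.277 cmH2O.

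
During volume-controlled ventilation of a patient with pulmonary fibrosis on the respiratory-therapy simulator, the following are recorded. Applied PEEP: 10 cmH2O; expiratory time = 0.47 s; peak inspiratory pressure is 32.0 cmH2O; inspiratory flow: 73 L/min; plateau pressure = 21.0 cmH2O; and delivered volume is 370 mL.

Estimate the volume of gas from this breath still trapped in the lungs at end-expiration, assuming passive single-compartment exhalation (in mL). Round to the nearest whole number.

Flow: 73 L/min ÷ 60 = 1.2167 L/s.
R = (PIP − Pplat)/V̇ = (32.0 − 21.0) / 1.2167 = 11.0/1.2167 = 9.041 cmH2O·s/L.
C = Vt/(Pplat − PEEP) = 370.0 / (21.0 − 10) = 370.0/11.0 = 33.636 mL/cmH2O.
τ = R × C = 9.041 × 0.03364 L/cmH2O = 0.3041 s.
Fraction remaining = e^(−Te/τ) = e^(−0.47/0.3041) = 0.2132.
Trapped volume = 370.0 × 0.2132 = 78.884 mL.

79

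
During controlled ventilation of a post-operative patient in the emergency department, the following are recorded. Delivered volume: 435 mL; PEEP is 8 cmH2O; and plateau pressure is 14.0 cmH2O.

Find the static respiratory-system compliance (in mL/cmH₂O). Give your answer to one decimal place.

Cstat = Vt / (Pplat − PEEP) = 435 / (14.0 − 8) = 435 / 6.0 = 72.5 mL/cmH2O.

72.5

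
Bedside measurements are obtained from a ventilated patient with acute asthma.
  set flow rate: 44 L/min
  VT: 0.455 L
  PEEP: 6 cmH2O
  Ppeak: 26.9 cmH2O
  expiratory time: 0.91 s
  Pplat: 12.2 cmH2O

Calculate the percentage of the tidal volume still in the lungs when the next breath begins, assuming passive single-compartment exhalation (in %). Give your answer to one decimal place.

Flow: 44 L/min ÷ 60 = 0.7333 L/s.
R = (PIP − Pplat)/V̇ = (26.9 − 12.2) / 0.7333 = 14.7/0.7333 = 20.046 cmH2O·s/L.
C = Vt/(Pplat − PEEP) = 455.0 / (12.2 − 6) = 455.0/6.2 = 73.387 mL/cmH2O.
τ = R × C = 20.046 × 0.07339 L/cmH2O = 1.471 s.
Fraction remaining at end-expiration = e^(−Te/τ) = e^(−0.91/1.471) = 0.5387 → 53.87%.

53.9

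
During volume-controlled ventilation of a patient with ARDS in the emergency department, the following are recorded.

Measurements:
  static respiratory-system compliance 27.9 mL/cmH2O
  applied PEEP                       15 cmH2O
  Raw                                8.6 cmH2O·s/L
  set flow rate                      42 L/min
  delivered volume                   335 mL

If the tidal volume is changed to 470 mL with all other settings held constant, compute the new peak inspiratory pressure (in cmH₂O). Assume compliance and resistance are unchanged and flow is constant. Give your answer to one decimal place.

Flow: 42 L/min ÷ 60 = 0.7 L/s.
PIP = Vt/C + R·V̇ + PEEP (constant-flow equation of motion).
Only the elastic term changes: ΔPIP = ΔVt / C = (470 − 335) / 27.9 = 4.839 cmH2O.
Original PIP = 335/27.9 + 8.6×0.7 + 15 = 33.027 cmH2O; new PIP = 33.027 + (4.839) = 37.866 cmH2O.

37.9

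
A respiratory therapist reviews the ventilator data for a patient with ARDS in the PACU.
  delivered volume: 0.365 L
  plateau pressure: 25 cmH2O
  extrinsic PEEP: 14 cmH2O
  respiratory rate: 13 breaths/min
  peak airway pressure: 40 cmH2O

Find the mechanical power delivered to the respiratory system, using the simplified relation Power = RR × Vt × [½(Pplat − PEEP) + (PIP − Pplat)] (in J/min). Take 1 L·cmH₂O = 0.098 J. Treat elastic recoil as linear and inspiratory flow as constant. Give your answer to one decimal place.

9.5

Per-breath work = Vt × [½(Pplat−PEEP) + (PIP−Pplat)] = 0.365 × [0.5×11.0 + 15.0] = 0.365 × 20.5 = 7.483 L·cmH2O.
Power = 13 × 7.483 = 97.279 L·cmH2O/min.
× 0.098 J/(L·cmH2O) → 9.533 J/min.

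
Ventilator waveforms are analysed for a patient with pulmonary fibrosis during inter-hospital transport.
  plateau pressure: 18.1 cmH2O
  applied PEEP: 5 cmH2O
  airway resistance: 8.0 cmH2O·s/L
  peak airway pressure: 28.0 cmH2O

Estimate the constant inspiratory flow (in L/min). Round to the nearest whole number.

flow = (PIP − Pplat) / Raw = (28.0 − 18.1) / 8.0 = 1.238 L/s × 60 = 74.28 L/min.

74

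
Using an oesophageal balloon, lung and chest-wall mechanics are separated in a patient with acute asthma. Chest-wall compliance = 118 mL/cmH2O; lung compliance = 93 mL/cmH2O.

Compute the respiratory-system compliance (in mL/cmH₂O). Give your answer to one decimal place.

Lung and chest wall are elastances in series: 1/Crs = 1/CL + 1/Ccw.
1/Crs = 1/93 + 1/118 = 0.01923.
Crs = 52.002 mL/cmH2O.

52.0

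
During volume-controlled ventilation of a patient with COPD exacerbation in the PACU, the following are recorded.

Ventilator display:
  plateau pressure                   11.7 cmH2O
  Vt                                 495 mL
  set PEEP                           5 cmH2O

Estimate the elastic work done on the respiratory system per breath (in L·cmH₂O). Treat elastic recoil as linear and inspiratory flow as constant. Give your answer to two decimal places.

1.66

Elastic work ≈ ½ × (Pplat − PEEP) × Vt = 0.5 × (11.7 − 5) × 0.495 L = 0.5 × 6.7 × 0.495 = 1.658 L·cmH2O.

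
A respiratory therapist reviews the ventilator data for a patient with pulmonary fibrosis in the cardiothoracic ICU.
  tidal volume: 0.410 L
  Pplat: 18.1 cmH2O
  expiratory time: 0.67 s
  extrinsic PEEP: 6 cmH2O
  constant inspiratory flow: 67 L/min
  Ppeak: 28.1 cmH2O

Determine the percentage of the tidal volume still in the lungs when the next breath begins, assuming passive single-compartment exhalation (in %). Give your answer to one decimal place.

11.0

Flow: 67 L/min ÷ 60 = 1.1167 L/s.
R = (PIP − Pplat)/V̇ = (28.1 − 18.1) / 1.1167 = 10.0/1.1167 = 8.955 cmH2O·s/L.
C = Vt/(Pplat − PEEP) = 410.0 / (18.1 − 6) = 410.0/12.1 = 33.884 mL/cmH2O.
τ = R × C = 8.955 × 0.03388 L/cmH2O = 0.3034 s.
Fraction remaining at end-expiration = e^(−Te/τ) = e^(−0.67/0.3034) = 0.1099 → 10.99%.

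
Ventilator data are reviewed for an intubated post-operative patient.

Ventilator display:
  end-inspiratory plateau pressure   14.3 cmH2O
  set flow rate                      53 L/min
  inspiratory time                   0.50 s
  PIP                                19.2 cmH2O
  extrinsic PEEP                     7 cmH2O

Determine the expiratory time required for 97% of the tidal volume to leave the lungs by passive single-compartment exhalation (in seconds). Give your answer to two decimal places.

Flow: 53 L/min ÷ 60 = 0.8833 L/s.
Vt = flow × Ti = 0.8833 L/s × 0.50 s × 1000 mL/L = 441.65 mL.
R = (PIP − Pplat)/V̇ = (19.2 − 14.3) / 0.8833 = 4.9/0.8833 = 5.547 cmH2O·s/L.
C = Vt/(Pplat − PEEP) = 441.65 / (14.3 − 7) = 441.65/7.3 = 60.5 mL/cmH2O.
τ = R × C = 5.547 × 0.0605 L/cmH2O = 0.3356 s.
t = −τ·ln(1 − 0.97) = −0.3356·ln(0.03) = 1.177 s.

1.18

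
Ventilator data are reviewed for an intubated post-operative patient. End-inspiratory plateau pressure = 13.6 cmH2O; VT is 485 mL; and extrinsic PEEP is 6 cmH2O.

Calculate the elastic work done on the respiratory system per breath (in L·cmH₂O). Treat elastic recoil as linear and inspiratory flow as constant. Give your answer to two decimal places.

Elastic work ≈ ½ × (Pplat − PEEP) × Vt = 0.5 × (13.6 − 6) × 0.485 L = 0.5 × 7.6 × 0.485 = 1.843 L·cmH2O.

1.84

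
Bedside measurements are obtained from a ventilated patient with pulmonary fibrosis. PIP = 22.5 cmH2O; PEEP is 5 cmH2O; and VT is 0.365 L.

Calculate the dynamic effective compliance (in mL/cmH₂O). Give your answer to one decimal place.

20.9

Dynamic compliance = Vt / (PIP − PEEP) = 365 / (22.5 − 5) = 365 / 17.5 = 20.857 mL/cmH2O.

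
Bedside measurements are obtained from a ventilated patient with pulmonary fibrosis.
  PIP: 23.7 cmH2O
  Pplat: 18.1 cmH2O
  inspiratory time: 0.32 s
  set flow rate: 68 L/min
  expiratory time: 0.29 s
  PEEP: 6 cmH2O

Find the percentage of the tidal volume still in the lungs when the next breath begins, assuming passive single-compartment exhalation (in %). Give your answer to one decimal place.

14.1

Flow: 68 L/min ÷ 60 = 1.1333 L/s.
Vt = flow × Ti = 1.1333 L/s × 0.32 s × 1000 mL/L = 362.66 mL.
R = (PIP − Pplat)/V̇ = (23.7 − 18.1) / 1.1333 = 5.6/1.1333 = 4.941 cmH2O·s/L.
C = Vt/(Pplat − PEEP) = 362.66 / (18.1 − 6) = 362.66/12.1 = 29.972 mL/cmH2O.
τ = R × C = 4.941 × 0.02997 L/cmH2O = 0.1481 s.
Fraction remaining at end-expiration = e^(−Te/τ) = e^(−0.29/0.1481) = 0.1411 → 14.11%.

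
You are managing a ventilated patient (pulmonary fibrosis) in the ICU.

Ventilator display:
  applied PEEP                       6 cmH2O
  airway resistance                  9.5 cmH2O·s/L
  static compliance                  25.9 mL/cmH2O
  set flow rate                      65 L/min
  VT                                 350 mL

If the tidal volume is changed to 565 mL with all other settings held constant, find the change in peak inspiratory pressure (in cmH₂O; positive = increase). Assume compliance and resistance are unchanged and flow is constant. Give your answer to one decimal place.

PIP = Vt/C + R·V̇ + PEEP (constant-flow equation of motion).
Only the elastic term changes: ΔPIP = ΔVt / C = (565 − 350) / 25.9 = 8.301 cmH2O.

8.3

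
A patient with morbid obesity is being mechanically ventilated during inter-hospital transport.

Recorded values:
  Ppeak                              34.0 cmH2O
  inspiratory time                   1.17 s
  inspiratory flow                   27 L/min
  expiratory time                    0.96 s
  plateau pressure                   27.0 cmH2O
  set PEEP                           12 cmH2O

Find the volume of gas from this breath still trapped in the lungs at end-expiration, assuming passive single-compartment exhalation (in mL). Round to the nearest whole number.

Flow: 27 L/min ÷ 60 = 0.45 L/s.
Vt = flow × Ti = 0.45 L/s × 1.17 s × 1000 mL/L = 526.5 mL.
R = (PIP − Pplat)/V̇ = (34.0 − 27.0) / 0.45 = 7.0/0.45 = 15.556 cmH2O·s/L.
C = Vt/(Pplat − PEEP) = 526.5 / (27.0 − 12) = 526.5/15.0 = 35.1 mL/cmH2O.
τ = R × C = 15.556 × 0.0351 L/cmH2O = 0.546 s.
Fraction remaining = e^(−Te/τ) = e^(−0.96/0.546) = 0.1723.
Trapped volume = 526.5 × 0.1723 = 90.716 mL.

91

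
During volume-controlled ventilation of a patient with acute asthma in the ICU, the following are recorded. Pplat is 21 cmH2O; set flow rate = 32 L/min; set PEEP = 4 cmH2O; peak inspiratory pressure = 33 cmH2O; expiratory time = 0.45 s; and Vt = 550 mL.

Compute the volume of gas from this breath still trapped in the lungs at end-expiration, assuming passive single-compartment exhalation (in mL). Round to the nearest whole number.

296

Flow: 32 L/min ÷ 60 = 0.5333 L/s.
R = (PIP − Pplat)/V̇ = (33 − 21) / 0.5333 = 12.0/0.5333 = 22.501 cmH2O·s/L.
C = Vt/(Pplat − PEEP) = 550.0 / (21 − 4) = 550.0/17.0 = 32.353 mL/cmH2O.
τ = R × C = 22.501 × 0.03235 L/cmH2O = 0.7279 s.
Fraction remaining = e^(−Te/τ) = e^(−0.45/0.7279) = 0.5389.
Trapped volume = 550.0 × 0.5389 = 296.4 mL.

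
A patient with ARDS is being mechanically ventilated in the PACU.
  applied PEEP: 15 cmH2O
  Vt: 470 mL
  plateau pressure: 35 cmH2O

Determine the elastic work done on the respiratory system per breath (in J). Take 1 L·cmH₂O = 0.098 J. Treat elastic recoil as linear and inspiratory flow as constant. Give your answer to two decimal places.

Elastic work ≈ ½ × (Pplat − PEEP) × Vt = 0.5 × (35 − 15) × 0.470 L = 0.5 × 20.0 × 0.470 = 4.7 L·cmH2O.
× 0.098 J/(L·cmH2O) → 0.4606 J.

0.46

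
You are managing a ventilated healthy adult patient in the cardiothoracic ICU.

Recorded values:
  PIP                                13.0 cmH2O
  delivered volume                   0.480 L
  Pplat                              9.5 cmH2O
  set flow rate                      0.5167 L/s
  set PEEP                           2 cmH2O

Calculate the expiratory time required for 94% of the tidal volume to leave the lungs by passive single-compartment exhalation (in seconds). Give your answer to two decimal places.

R = (PIP − Pplat)/V̇ = (13.0 − 9.5) / 0.5167 = 3.5/0.5167 = 6.774 cmH2O·s/L.
C = Vt/(Pplat − PEEP) = 480.0 / (9.5 − 2) = 480.0/7.5 = 64.0 mL/cmH2O.
τ = R × C = 6.774 × 0.064 L/cmH2O = 0.4335 s.
t = −τ·ln(1 − 0.94) = −0.4335·ln(0.06) = 1.22 s.

1.22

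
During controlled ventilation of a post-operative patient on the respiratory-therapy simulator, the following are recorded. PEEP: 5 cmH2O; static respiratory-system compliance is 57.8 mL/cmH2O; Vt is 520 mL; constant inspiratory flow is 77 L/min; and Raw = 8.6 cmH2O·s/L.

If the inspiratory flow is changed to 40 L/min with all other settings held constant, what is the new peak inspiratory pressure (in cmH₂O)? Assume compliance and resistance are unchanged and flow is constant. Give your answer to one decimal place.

Flow: 77 L/min ÷ 60 = 1.2833 L/s.
New flow: 40 L/min ÷ 60 = 0.6667 L/s.
PIP = Vt/C + R·V̇ + PEEP (constant-flow equation of motion).
Only the resistive term changes: ΔPIP = R × ΔV̇ = 8.6 × (0.6667 − 1.2833) = 8.6 × -0.6166 = -5.303 cmH2O.
Original PIP = 520/57.8 + 8.6×1.2833 + 5 = 25.033 cmH2O; new PIP = 25.033 + (-5.303) = 19.73 cmH2O.

19.7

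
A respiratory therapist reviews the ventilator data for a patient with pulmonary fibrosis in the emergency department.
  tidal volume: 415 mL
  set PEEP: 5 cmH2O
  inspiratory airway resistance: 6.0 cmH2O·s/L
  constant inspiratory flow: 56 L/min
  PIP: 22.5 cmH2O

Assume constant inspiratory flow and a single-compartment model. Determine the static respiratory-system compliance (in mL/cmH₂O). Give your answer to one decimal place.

Flow: 56 L/min ÷ 60 = 0.9333 L/s.
Equation of motion (constant flow): PIP = Vt/C + R·V̇ + PEEP.
Vt/C = PIP − R·V̇ − PEEP = 22.5 − 6.0×0.9333 − 5 = 22.5 − 5.6 − 5 = 11.9 cmH2O.
C = Vt / 11.9 = 415 / 11.9 = 34.874 mL/cmH2O.

34.9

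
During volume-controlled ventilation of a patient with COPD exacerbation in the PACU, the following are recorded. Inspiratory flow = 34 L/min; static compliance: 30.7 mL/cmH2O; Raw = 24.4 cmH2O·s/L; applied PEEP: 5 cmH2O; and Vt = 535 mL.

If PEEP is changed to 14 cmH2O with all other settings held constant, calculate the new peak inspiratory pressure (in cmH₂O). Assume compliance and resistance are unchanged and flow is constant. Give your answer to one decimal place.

45.3

Flow: 34 L/min ÷ 60 = 0.5667 L/s.
PIP = Vt/C + R·V̇ + PEEP (constant-flow equation of motion).
Only the baseline term changes: ΔPIP = ΔPEEP = 14 − 5 = 9.0 cmH2O.
Original PIP = 535/30.7 + 24.4×0.5667 + 5 = 36.254 cmH2O; new PIP = 36.254 + (9.0) = 45.254 cmH2O.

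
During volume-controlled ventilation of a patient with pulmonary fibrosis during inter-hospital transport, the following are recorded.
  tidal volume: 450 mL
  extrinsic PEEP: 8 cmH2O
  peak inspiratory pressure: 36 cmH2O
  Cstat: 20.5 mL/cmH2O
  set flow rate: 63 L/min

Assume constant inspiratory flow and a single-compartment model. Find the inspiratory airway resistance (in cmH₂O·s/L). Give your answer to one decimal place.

Flow: 63 L/min ÷ 60 = 1.05 L/s.
Equation of motion (constant flow): PIP = Vt/C + R·V̇ + PEEP.
R·V̇ = PIP − Vt/C − PEEP = 36 − 450/20.5 − 8 = 36 − 21.951 − 8 = 6.049 cmH2O.
R = 6.049 / 1.05 = 5.761 cmH2O·s/L.

5.8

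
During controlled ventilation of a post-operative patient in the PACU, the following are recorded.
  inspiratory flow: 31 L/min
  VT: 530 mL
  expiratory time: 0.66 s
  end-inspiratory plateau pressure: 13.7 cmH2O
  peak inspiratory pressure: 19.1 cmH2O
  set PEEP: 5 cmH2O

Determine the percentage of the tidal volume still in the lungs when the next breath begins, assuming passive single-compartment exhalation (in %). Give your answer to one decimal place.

35.5

Flow: 31 L/min ÷ 60 = 0.5167 L/s.
R = (PIP − Pplat)/V̇ = (19.1 − 13.7) / 0.5167 = 5.4/0.5167 = 10.451 cmH2O·s/L.
C = Vt/(Pplat − PEEP) = 530.0 / (13.7 − 5) = 530.0/8.7 = 60.92 mL/cmH2O.
τ = R × C = 10.451 × 0.06092 L/cmH2O = 0.6367 s.
Fraction remaining at end-expiration = e^(−Te/τ) = e^(−0.66/0.6367) = 0.3547 → 35.47%.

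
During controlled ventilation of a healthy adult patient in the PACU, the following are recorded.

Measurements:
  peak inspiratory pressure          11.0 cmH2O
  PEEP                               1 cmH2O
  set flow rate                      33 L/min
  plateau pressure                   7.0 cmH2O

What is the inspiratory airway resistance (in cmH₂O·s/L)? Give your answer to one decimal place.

Flow: 33 L/min ÷ 60 = 0.55 L/s.
Raw = (PIP − Pplat) / flow = (11.0 − 7.0) / 0.55 = 4.0 / 0.55 = 7.273 cmH2O·s/L.

7.3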